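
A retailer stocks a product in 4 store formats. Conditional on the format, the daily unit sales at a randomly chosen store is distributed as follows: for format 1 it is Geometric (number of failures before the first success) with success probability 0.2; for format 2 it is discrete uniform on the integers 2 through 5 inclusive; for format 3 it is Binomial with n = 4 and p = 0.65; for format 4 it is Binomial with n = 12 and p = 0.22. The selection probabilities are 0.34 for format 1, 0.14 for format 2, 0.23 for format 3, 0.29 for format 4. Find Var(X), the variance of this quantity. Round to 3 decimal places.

Per component, 1: μ=4, E[X²]=36; 2: μ=3.5, E[X²]=13.5; 3: μ=2.6, E[X²]=7.67; 4: μ=2.64, E[X²]=9.0288.
E[X] = 0.34·4 + 0.14·3.5 + 0.23·2.6 + 0.29·2.64 = 3.2136.
E[X²] = 0.34·36 + 0.14·13.5 + 0.23·7.67 + 0.29·9.0288 = 18.5125.
Var(X) = E[X²] − (E[X])² = 18.5125 − 10.3272 = 8.18523.

8.185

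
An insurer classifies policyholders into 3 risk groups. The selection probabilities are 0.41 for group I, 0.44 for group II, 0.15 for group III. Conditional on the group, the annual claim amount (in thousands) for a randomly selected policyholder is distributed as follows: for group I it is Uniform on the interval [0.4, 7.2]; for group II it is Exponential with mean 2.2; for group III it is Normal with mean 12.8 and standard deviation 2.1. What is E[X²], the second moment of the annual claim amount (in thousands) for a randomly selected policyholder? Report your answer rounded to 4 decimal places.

36.9970

For each component E[X²] = Var + (mean)², giving I: 18.2933; II: 9.68; III: 168.25.
Overall E[X²] = 0.41·18.2933 + 0.44·9.68 + 0.15·168.25 = 36.997.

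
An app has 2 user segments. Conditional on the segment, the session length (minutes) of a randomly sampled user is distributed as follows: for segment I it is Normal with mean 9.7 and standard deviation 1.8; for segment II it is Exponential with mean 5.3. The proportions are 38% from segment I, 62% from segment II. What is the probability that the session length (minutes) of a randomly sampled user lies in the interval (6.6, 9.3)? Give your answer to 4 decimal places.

Conditional on each segment, P(6.6 < X < 9.3): I: 0.369556; II: 0.114903.
By total probability, P(6.6 < X < 9.3) = 0.38·0.369556 + 0.62·0.114903 = 0.211671.

0.2117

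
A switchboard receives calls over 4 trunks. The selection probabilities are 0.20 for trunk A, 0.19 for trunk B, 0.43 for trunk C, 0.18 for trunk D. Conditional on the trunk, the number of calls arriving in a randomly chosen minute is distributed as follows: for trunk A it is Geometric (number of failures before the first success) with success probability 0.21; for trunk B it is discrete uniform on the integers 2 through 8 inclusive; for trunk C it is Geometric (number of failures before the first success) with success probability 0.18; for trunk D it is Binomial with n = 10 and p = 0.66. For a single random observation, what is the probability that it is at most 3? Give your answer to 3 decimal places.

Conditional on each trunk, P(X ≤ 3): A: 0.610499; B: 0.285714; C: 0.547878; D: 0.0220422.
By total probability, P(X ≤ 3) = 0.2·0.610499 + 0.19·0.285714 + 0.43·0.547878 + 0.18·0.0220422 = 0.415941.

0.416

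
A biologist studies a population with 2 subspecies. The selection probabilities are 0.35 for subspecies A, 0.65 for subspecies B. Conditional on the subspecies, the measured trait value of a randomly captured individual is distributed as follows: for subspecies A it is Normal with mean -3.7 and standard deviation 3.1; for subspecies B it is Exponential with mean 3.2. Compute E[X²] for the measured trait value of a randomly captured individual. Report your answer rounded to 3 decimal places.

For each component E[X²] = Var + (mean)², giving A: 23.3; B: 20.48.
Overall E[X²] = 0.35·23.3 + 0.65·20.48 = 21.467.

21.467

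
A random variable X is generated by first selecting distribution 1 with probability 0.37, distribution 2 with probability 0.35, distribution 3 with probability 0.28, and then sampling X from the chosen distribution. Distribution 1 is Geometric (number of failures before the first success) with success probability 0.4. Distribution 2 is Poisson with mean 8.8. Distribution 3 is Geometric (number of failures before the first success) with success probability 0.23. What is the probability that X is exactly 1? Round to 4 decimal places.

Conditional on each component, P(X = 1): 1: 0.24; 2: 0.00132645; 3: 0.1771.
By total probability, P(X = 1) = 0.37·0.24 + 0.35·0.00132645 + 0.28·0.1771 = 0.138852.

0.1389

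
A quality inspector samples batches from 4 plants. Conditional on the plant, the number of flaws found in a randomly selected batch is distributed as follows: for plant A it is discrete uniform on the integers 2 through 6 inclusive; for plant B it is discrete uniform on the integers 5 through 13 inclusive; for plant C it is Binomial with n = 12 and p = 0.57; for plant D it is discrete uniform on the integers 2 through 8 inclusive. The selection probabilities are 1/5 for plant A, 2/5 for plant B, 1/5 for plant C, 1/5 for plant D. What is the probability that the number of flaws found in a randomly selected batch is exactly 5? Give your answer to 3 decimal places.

Conditional on each plant, P(X = 5): A: 0.2; B: 0.111111; C: 0.129532; D: 0.142857.
By total probability, P(X = 5) = 0.2·0.2 + 0.4·0.111111 + 0.2·0.129532 + 0.2·0.142857 = 0.138922.

0.139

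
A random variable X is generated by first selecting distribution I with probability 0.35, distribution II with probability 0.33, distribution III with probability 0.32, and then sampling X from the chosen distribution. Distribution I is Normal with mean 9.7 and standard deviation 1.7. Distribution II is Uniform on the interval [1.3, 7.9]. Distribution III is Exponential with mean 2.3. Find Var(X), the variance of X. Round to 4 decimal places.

Per component, I: μ=9.7, E[X²]=96.98; II: μ=4.6, E[X²]=24.79; III: μ=2.3, E[X²]=10.58.
E[X] = 0.35·9.7 + 0.33·4.6 + 0.32·2.3 = 5.649.
E[X²] = 0.35·96.98 + 0.33·24.79 + 0.32·10.58 = 45.5093.
Var(X) = E[X²] − (E[X])² = 45.5093 − 31.9112 = 13.5981.

13.5981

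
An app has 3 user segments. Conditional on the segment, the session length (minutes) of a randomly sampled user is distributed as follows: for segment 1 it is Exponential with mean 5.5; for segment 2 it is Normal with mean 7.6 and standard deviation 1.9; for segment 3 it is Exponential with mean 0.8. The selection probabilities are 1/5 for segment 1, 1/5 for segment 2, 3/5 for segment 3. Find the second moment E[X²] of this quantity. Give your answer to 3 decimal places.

For each component E[X²] = Var + (mean)², giving 1: 60.5; 2: 61.37; 3: 1.28.
Overall E[X²] = 0.2·60.5 + 0.2·61.37 + 0.6·1.28 = 25.142.

25.142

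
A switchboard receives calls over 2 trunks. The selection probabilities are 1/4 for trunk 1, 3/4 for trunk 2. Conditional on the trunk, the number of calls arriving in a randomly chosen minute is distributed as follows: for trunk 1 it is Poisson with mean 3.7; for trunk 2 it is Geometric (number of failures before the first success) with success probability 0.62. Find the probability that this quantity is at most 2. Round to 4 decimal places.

0.7802

Conditional on each trunk, P(X ≤ 2): 1: 0.285433; 2: 0.945128.
By total probability, P(X ≤ 2) = 0.25·0.285433 + 0.75·0.945128 = 0.780204.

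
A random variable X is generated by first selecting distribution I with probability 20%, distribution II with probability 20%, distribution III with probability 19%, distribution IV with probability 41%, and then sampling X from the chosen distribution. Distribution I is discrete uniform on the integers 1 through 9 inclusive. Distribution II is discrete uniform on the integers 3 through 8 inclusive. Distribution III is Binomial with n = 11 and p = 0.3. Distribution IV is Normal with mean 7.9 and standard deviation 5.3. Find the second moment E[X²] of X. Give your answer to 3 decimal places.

For each component E[X²] = Var + (mean)², giving I: 31.6667; II: 33.1667; III: 13.2; IV: 90.5.
Overall E[X²] = 0.2·31.6667 + 0.2·33.1667 + 0.19·13.2 + 0.41·90.5 = 52.5797.

52.580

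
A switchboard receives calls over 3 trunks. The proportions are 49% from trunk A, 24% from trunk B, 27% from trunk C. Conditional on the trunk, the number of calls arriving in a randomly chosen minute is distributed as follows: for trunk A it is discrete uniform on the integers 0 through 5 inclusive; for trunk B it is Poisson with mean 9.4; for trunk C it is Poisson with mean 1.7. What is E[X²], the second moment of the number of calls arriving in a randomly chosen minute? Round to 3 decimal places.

For each component E[X²] = Var + (mean)², giving A: 9.16667; B: 97.76; C: 4.59.
Overall E[X²] = 0.49·9.16667 + 0.24·97.76 + 0.27·4.59 = 29.1934.

29.193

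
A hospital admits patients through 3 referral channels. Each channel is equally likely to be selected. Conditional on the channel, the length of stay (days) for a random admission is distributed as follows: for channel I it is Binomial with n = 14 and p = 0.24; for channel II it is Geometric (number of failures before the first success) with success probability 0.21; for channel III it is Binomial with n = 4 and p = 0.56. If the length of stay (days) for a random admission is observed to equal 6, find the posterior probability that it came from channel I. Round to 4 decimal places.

Likelihoods P(X=6 | ·): I: 0.0638751; II: 0.0510484; III: 0.
Posterior ∝ prior × likelihood. Numerator for I: 0.333333·0.0638751 = 0.0212917.
Normalizing constant: 0.333333·0.0638751 + 0.333333·0.0510484 + 0.333333·0 = 0.0383078.
P(I | observation) = 0.0212917 / 0.0383078 = 0.555806.

0.5558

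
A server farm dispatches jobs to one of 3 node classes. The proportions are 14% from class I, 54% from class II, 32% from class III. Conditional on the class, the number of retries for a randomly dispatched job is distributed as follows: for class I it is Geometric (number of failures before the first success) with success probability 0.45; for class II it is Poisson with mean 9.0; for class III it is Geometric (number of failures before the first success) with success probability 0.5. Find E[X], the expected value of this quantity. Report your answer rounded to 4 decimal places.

5.3511

Component means — I: 1.22222; II: 9; III: 1.
E[X] = 0.14·1.22222 + 0.54·9 + 0.32·1 = 5.35111.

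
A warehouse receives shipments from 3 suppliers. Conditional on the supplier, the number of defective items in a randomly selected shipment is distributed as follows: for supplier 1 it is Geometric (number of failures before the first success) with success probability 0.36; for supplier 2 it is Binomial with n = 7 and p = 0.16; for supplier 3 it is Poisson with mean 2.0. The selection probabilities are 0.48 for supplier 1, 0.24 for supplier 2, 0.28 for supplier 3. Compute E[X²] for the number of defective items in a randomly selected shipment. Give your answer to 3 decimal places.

For each component E[X²] = Var + (mean)², giving 1: 8.09877; 2: 2.1952; 3: 6.
Overall E[X²] = 0.48·8.09877 + 0.24·2.1952 + 0.28·6 = 6.09426.

6.094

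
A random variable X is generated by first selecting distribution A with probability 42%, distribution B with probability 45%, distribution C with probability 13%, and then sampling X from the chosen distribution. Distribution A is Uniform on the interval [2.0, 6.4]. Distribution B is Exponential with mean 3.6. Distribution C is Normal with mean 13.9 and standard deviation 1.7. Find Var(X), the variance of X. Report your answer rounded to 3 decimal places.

18.297

Per component, A: μ=4.2, E[X²]=19.2533; B: μ=3.6, E[X²]=25.92; C: μ=13.9, E[X²]=196.1.
E[X] = 0.42·4.2 + 0.45·3.6 + 0.13·13.9 = 5.191.
E[X²] = 0.42·19.2533 + 0.45·25.92 + 0.13·196.1 = 45.2434.
Var(X) = E[X²] − (E[X])² = 45.2434 − 26.9465 = 18.2969.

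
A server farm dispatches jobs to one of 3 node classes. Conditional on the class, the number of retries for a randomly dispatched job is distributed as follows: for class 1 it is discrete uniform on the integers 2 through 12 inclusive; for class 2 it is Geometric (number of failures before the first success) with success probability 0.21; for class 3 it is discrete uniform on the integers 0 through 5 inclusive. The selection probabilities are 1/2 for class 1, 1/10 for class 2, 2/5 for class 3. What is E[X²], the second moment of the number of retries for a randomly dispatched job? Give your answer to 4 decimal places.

36.3732

For each component E[X²] = Var + (mean)², giving 1: 59; 2: 32.0658; 3: 9.16667.
Overall E[X²] = 0.5·59 + 0.1·32.0658 + 0.4·9.16667 = 36.3732.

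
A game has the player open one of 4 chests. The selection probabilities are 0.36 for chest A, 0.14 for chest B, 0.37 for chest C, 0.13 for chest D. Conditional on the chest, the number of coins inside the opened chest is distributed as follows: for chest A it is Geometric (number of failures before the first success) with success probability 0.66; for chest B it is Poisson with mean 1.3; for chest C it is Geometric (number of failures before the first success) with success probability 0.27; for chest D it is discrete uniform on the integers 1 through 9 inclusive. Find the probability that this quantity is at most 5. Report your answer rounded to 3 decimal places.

0.885

Conditional on each chest, P(X ≤ 5): A: 0.998455; B: 0.997769; C: 0.848666; D: 0.555556.
By total probability, P(X ≤ 5) = 0.36·0.998455 + 0.14·0.997769 + 0.37·0.848666 + 0.13·0.555556 = 0.88536.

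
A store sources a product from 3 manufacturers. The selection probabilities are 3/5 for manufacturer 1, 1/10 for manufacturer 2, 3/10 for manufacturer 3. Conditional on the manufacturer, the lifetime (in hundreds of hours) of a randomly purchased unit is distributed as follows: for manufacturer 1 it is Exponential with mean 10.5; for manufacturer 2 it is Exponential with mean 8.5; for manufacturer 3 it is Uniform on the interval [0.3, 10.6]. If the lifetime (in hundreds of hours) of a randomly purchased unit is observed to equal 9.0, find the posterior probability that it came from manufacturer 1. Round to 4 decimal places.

Likelihoods f(9.0 | ·): 1: 0.0404165; 2: 0.0408075; 3: 0.0970874.
Posterior ∝ prior × likelihood. Numerator for 1: 0.6·0.0404165 = 0.0242499.
Normalizing constant: 0.6·0.0404165 + 0.1·0.0408075 + 0.3·0.0970874 = 0.0574568.
P(1 | observation) = 0.0242499 / 0.0574568 = 0.422054.

0.4221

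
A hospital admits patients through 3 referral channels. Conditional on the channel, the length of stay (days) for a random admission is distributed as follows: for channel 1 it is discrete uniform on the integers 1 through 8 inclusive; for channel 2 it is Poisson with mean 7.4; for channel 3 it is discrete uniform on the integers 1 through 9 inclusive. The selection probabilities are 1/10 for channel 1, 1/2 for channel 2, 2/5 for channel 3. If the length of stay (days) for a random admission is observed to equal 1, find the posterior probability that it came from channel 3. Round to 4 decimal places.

0.7507

Likelihoods P(X=1 | ·): 1: 0.125; 2: 0.00452327; 3: 0.111111.
Posterior ∝ prior × likelihood. Numerator for 3: 0.4·0.111111 = 0.0444444.
Normalizing constant: 0.1·0.125 + 0.5·0.00452327 + 0.4·0.111111 = 0.0592061.
P(3 | observation) = 0.0444444 / 0.0592061 = 0.750674.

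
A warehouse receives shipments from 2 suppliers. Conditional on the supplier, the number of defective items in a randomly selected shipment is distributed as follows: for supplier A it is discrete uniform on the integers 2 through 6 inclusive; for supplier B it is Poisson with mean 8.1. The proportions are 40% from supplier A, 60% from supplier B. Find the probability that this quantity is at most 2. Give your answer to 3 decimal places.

0.088

Conditional on each supplier, P(X ≤ 2): A: 0.2; B: 0.0127198.
By total probability, P(X ≤ 2) = 0.4·0.2 + 0.6·0.0127198 = 0.0876319.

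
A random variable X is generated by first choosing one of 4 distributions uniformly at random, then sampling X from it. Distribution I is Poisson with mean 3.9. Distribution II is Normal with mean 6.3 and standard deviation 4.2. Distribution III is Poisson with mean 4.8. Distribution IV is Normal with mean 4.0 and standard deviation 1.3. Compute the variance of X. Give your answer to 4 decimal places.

Per component, I: μ=3.9, E[X²]=19.11; II: μ=6.3, E[X²]=57.33; III: μ=4.8, E[X²]=27.84; IV: μ=4, E[X²]=17.69.
E[X] = 0.25·3.9 + 0.25·6.3 + 0.25·4.8 + 0.25·4 = 4.75.
E[X²] = 0.25·19.11 + 0.25·57.33 + 0.25·27.84 + 0.25·17.69 = 30.4925.
Var(X) = E[X²] − (E[X])² = 30.4925 − 22.5625 = 7.93.

7.9300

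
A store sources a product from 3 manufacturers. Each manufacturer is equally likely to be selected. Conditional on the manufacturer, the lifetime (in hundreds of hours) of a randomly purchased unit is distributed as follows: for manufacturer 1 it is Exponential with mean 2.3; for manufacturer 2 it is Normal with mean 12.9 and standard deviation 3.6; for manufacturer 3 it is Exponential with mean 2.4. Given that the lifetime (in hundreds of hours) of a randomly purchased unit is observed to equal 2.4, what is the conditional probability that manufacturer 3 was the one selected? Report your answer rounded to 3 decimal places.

Likelihoods f(2.4 | ·): 1: 0.153142; 2: 0.00157524; 3: 0.153283.
Posterior ∝ prior × likelihood. Numerator for 3: 0.333333·0.153283 = 0.0510944.
Normalizing constant: 0.333333·0.153142 + 0.333333·0.00157524 + 0.333333·0.153283 = 0.102667.
P(3 | observation) = 0.0510944 / 0.102667 = 0.497671.

0.498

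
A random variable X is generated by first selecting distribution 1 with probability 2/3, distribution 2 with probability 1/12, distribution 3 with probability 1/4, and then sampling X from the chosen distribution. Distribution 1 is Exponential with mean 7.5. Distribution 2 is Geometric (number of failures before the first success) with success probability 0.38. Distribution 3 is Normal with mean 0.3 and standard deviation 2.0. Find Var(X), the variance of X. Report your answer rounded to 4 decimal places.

Per component, 1: μ=7.5, E[X²]=112.5; 2: μ=1.63158, E[X²]=6.95568; 3: μ=0.3, E[X²]=4.09.
E[X] = 0.666667·7.5 + 0.0833333·1.63158 + 0.25·0.3 = 5.21096.
E[X²] = 0.666667·112.5 + 0.0833333·6.95568 + 0.25·4.09 = 76.6021.
Var(X) = E[X²] − (E[X])² = 76.6021 − 27.1542 = 49.448.

49.4480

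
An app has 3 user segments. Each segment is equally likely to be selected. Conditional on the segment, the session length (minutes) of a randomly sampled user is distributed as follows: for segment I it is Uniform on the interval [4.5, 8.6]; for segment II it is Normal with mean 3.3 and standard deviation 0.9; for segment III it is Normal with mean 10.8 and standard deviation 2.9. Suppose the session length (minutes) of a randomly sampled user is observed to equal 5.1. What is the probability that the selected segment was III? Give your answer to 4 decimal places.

0.0616

Likelihoods f(5.1 | ·): I: 0.243902; II: 0.05999; III: 0.019935.
Posterior ∝ prior × likelihood. Numerator for III: 0.333333·0.019935 = 0.006645.
Normalizing constant: 0.333333·0.243902 + 0.333333·0.05999 + 0.333333·0.019935 = 0.107942.
P(III | observation) = 0.006645 / 0.107942 = 0.0615606.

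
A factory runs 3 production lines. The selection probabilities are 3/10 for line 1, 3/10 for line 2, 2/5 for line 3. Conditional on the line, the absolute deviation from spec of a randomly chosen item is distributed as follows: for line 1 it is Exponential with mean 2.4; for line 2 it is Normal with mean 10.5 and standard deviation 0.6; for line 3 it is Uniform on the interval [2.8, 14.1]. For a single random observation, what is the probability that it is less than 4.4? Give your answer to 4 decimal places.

Conditional on each line, P(X < 4.4): 1: 0.84012; 2: 0; 3: 0.141593.
By total probability, P(X < 4.4) = 0.3·0.84012 + 0.3·0 + 0.4·0.141593 = 0.308673.

0.3087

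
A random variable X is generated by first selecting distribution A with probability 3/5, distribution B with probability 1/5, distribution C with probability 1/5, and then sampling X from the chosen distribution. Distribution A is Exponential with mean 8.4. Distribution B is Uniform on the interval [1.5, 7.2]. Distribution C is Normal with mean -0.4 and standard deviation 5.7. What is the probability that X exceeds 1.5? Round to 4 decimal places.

Conditional on each component, P(X > 1.5): A: 0.836464; B: 1; C: 0.369441.
By total probability, P(X > 1.5) = 0.6·0.836464 + 0.2·1 + 0.2·0.369441 = 0.775767.

0.7758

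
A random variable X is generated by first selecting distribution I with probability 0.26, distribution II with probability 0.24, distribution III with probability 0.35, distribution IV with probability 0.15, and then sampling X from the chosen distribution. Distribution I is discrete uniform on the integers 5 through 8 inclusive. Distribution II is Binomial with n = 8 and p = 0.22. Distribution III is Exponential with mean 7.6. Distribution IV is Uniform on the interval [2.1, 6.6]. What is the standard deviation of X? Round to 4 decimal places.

5.1456

Per component, I: μ=6.5, E[X²]=43.5; II: μ=1.76, E[X²]=4.4704; III: μ=7.6, E[X²]=115.52; IV: μ=4.35, E[X²]=20.61.
E[X] = 0.26·6.5 + 0.24·1.76 + 0.35·7.6 + 0.15·4.35 = 5.4249.
E[X²] = 0.26·43.5 + 0.24·4.4704 + 0.35·115.52 + 0.15·20.61 = 55.9064.
Var(X) = E[X²] − (E[X])² = 55.9064 − 29.4295 = 26.4769.
SD(X) = √26.4769 = 5.14557.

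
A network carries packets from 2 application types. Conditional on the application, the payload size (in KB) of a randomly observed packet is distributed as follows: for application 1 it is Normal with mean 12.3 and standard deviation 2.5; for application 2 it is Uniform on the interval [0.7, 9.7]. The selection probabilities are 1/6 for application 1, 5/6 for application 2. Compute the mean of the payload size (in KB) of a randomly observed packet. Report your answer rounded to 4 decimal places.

6.3833

Component means — 1: 12.3; 2: 5.2.
E[X] = 0.166667·12.3 + 0.833333·5.2 = 6.38333.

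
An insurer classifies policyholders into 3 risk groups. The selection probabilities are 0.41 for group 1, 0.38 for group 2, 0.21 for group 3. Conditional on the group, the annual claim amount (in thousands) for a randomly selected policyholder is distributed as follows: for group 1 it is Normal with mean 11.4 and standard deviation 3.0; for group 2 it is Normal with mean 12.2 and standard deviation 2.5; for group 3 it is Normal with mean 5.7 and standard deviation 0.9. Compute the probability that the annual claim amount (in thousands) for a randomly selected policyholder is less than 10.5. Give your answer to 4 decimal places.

Conditional on each group, P(X < 10.5): 1: 0.382089; 2: 0.248252; 3: 1.
By total probability, P(X < 10.5) = 0.41·0.382089 + 0.38·0.248252 + 0.21·1 = 0.460992.

0.4610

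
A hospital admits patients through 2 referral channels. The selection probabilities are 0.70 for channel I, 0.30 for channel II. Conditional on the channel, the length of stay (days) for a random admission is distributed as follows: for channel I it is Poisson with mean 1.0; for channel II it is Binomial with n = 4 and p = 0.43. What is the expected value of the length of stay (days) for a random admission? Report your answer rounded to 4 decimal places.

Component means — I: 1; II: 1.72.
E[X] = 0.7·1 + 0.3·1.72 = 1.216.

1.2160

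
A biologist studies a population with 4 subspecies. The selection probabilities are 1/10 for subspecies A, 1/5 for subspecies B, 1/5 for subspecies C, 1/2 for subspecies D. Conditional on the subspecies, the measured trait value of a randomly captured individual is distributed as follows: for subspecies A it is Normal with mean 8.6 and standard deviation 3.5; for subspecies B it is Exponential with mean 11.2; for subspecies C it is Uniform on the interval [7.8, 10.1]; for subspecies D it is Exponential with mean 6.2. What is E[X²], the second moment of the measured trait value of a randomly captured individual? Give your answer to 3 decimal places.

For each component E[X²] = Var + (mean)², giving A: 86.21; B: 250.88; C: 80.5433; D: 76.88.
Overall E[X²] = 0.1·86.21 + 0.2·250.88 + 0.2·80.5433 + 0.5·76.88 = 113.346.

113.346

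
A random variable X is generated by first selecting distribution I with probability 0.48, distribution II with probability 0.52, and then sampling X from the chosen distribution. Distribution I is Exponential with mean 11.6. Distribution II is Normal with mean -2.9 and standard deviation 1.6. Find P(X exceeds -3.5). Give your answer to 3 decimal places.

0.816

Conditional on each component, P(X > -3.5): I: 1; II: 0.64617.
By total probability, P(X > -3.5) = 0.48·1 + 0.52·0.64617 = 0.816008.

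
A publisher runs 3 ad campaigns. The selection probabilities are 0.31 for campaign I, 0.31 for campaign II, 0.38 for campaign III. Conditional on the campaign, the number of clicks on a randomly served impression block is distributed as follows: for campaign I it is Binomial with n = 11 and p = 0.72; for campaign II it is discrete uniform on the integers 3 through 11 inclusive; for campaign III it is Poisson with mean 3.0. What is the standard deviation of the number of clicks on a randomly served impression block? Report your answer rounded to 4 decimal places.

2.9516

Per component, I: μ=7.92, E[X²]=64.944; II: μ=7, E[X²]=55.6667; III: μ=3, E[X²]=12.
E[X] = 0.31·7.92 + 0.31·7 + 0.38·3 = 5.7652.
E[X²] = 0.31·64.944 + 0.31·55.6667 + 0.38·12 = 41.9493.
Var(X) = E[X²] − (E[X])² = 41.9493 − 33.2375 = 8.71178.
SD(X) = √8.71178 = 2.95157.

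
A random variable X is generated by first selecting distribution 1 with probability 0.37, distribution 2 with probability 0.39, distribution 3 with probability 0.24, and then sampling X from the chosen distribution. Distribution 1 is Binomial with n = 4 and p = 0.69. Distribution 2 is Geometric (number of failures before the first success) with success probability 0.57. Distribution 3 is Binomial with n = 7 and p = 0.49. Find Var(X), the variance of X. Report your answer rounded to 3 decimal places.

2.543

Per component, 1: μ=2.76, E[X²]=8.4732; 2: μ=0.754386, E[X²]=1.89258; 3: μ=3.43, E[X²]=13.5142.
E[X] = 0.37·2.76 + 0.39·0.754386 + 0.24·3.43 = 2.13861.
E[X²] = 0.37·8.4732 + 0.39·1.89258 + 0.24·13.5142 = 7.1166.
Var(X) = E[X²] − (E[X])² = 7.1166 − 4.57365 = 2.54294.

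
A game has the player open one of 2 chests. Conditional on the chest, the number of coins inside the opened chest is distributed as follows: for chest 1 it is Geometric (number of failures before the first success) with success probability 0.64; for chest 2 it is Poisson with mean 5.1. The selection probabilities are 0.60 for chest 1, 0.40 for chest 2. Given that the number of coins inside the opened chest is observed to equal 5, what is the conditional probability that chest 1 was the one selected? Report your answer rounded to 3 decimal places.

Likelihoods P(X=5 | ·): 1: 0.00386984; 2: 0.175294.
Posterior ∝ prior × likelihood. Numerator for 1: 0.6·0.00386984 = 0.0023219.
Normalizing constant: 0.6·0.00386984 + 0.4·0.175294 = 0.0724396.
P(1 | observation) = 0.0023219 / 0.0724396 = 0.0320529.

0.032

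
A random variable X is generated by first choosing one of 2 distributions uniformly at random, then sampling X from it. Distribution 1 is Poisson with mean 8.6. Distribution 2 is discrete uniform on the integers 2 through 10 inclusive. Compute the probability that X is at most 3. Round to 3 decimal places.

0.125

Conditional on each component, P(X ≤ 3): 1: 0.0280926; 2: 0.222222.
By total probability, P(X ≤ 3) = 0.5·0.0280926 + 0.5·0.222222 = 0.125157.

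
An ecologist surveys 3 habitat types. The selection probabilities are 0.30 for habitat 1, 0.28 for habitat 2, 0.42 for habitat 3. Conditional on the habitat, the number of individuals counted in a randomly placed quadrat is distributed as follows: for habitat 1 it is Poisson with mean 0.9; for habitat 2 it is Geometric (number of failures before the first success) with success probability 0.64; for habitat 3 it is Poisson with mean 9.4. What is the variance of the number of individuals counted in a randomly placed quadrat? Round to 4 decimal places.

22.7619

Per component, 1: μ=0.9, E[X²]=1.71; 2: μ=0.5625, E[X²]=1.19531; 3: μ=9.4, E[X²]=97.76.
E[X] = 0.3·0.9 + 0.28·0.5625 + 0.42·9.4 = 4.3755.
E[X²] = 0.3·1.71 + 0.28·1.19531 + 0.42·97.76 = 41.9069.
Var(X) = E[X²] − (E[X])² = 41.9069 − 19.145 = 22.7619.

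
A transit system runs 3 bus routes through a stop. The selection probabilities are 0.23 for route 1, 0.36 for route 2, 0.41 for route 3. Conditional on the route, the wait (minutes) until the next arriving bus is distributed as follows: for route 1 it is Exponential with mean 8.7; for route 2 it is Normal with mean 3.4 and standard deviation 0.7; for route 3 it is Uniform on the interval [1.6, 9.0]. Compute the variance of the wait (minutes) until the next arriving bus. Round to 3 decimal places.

23.405

Per component, 1: μ=8.7, E[X²]=151.38; 2: μ=3.4, E[X²]=12.05; 3: μ=5.3, E[X²]=32.6533.
E[X] = 0.23·8.7 + 0.36·3.4 + 0.41·5.3 = 5.398.
E[X²] = 0.23·151.38 + 0.36·12.05 + 0.41·32.6533 = 52.5433.
Var(X) = E[X²] − (E[X])² = 52.5433 − 29.1384 = 23.4049.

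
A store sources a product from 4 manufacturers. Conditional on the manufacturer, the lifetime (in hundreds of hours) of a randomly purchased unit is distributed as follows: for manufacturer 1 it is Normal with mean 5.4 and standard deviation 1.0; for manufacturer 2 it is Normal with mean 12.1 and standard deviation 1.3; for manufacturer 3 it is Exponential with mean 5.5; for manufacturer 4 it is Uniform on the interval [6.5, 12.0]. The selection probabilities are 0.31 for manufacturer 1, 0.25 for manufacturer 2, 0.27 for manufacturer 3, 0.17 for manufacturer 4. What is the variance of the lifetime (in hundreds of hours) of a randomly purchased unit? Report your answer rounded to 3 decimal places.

17.520

Per component, 1: μ=5.4, E[X²]=30.16; 2: μ=12.1, E[X²]=148.1; 3: μ=5.5, E[X²]=60.5; 4: μ=9.25, E[X²]=88.0833.
E[X] = 0.31·5.4 + 0.25·12.1 + 0.27·5.5 + 0.17·9.25 = 7.7565.
E[X²] = 0.31·30.16 + 0.25·148.1 + 0.27·60.5 + 0.17·88.0833 = 77.6838.
Var(X) = E[X²] − (E[X])² = 77.6838 − 60.1633 = 17.5205.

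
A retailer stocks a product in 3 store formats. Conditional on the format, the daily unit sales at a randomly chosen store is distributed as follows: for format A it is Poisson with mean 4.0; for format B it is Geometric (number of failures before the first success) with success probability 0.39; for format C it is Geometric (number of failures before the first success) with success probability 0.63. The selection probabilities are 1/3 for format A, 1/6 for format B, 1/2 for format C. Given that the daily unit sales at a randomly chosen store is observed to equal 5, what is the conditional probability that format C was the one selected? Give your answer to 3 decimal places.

Likelihoods P(X=5 | ·): A: 0.156293; B: 0.0329393; C: 0.00436867.
Posterior ∝ prior × likelihood. Numerator for C: 0.5·0.00436867 = 0.00218433.
Normalizing constant: 0.333333·0.156293 + 0.166667·0.0329393 + 0.5·0.00436867 = 0.059772.
P(C | observation) = 0.00218433 / 0.059772 = 0.0365444.

0.037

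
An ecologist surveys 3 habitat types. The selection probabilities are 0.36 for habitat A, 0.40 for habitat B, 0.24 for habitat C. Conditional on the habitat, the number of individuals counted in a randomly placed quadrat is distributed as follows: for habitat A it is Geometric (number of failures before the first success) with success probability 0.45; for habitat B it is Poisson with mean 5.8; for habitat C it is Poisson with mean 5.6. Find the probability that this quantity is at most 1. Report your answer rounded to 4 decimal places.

Conditional on each habitat, P(X ≤ 1): A: 0.6975; B: 0.0205874; C: 0.0244059.
By total probability, P(X ≤ 1) = 0.36·0.6975 + 0.4·0.0205874 + 0.24·0.0244059 = 0.265192.

0.2652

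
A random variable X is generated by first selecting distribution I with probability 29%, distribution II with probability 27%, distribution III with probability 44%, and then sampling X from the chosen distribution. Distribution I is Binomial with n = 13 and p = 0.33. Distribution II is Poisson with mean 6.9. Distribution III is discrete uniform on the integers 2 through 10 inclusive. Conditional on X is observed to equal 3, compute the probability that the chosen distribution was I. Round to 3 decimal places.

0.460

Likelihoods P(X=3 | ·): I: 0.187351; II: 0.0551778; III: 0.111111.
Posterior ∝ prior × likelihood. Numerator for I: 0.29·0.187351 = 0.0543318.
Normalizing constant: 0.29·0.187351 + 0.27·0.0551778 + 0.44·0.111111 = 0.118119.
P(I | observation) = 0.0543318 / 0.118119 = 0.459976.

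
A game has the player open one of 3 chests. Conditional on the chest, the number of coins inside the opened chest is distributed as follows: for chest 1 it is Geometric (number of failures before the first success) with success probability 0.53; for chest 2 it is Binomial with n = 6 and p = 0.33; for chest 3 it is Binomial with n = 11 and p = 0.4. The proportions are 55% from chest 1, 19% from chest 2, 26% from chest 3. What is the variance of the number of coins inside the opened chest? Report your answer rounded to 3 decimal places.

4.038

Per component, 1: μ=0.886792, E[X²]=2.45959; 2: μ=1.98, E[X²]=5.247; 3: μ=4.4, E[X²]=22.
E[X] = 0.55·0.886792 + 0.19·1.98 + 0.26·4.4 = 2.00794.
E[X²] = 0.55·2.45959 + 0.19·5.247 + 0.26·22 = 8.06971.
Var(X) = E[X²] − (E[X])² = 8.06971 − 4.03181 = 4.0379.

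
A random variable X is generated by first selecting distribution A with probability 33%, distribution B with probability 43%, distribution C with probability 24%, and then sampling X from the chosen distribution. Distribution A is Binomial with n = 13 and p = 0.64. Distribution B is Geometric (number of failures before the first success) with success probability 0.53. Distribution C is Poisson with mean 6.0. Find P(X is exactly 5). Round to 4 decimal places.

0.0566

Conditional on each component, P(X = 5): A: 0.0389851; B: 0.0121553; C: 0.160623.
By total probability, P(X = 5) = 0.33·0.0389851 + 0.43·0.0121553 + 0.24·0.160623 = 0.0566414.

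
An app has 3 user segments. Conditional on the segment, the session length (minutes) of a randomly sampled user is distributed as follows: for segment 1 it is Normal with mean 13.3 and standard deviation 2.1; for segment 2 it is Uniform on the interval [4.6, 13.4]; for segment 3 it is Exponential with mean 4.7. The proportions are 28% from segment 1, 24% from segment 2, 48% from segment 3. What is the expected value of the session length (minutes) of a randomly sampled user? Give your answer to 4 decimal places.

Component means — 1: 13.3; 2: 9; 3: 4.7.
E[X] = 0.28·13.3 + 0.24·9 + 0.48·4.7 = 8.14.

8.1400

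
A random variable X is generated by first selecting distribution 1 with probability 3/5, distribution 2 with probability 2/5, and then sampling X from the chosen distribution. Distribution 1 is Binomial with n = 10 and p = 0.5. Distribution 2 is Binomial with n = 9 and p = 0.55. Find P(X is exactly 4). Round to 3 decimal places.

0.208

Conditional on each component, P(X = 4): 1: 0.205078; 2: 0.212757.
By total probability, P(X = 4) = 0.6·0.205078 + 0.4·0.212757 = 0.20815.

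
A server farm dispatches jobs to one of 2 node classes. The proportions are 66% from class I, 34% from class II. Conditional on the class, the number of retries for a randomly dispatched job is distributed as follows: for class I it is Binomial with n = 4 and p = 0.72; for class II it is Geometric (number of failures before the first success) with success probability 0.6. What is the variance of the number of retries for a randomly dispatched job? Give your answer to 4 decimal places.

Per component, I: μ=2.88, E[X²]=9.1008; II: μ=0.666667, E[X²]=1.55556.
E[X] = 0.66·2.88 + 0.34·0.666667 = 2.12747.
E[X²] = 0.66·9.1008 + 0.34·1.55556 = 6.53542.
Var(X) = E[X²] − (E[X])² = 6.53542 − 4.52611 = 2.0093.

2.0093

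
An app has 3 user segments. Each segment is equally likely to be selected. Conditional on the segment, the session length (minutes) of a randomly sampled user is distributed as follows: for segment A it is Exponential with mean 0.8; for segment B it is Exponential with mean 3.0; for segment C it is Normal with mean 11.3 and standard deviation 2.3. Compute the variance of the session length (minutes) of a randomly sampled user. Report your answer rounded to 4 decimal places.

Per component, A: μ=0.8, E[X²]=1.28; B: μ=3, E[X²]=18; C: μ=11.3, E[X²]=132.98.
E[X] = 0.333333·0.8 + 0.333333·3 + 0.333333·11.3 = 5.03333.
E[X²] = 0.333333·1.28 + 0.333333·18 + 0.333333·132.98 = 50.7533.
Var(X) = E[X²] − (E[X])² = 50.7533 − 25.3344 = 25.4189.

25.4189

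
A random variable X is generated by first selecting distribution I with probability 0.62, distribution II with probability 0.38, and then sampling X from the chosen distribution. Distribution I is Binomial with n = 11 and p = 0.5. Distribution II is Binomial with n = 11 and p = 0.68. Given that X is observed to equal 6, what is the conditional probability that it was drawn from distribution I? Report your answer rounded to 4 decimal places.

0.7060

Likelihoods P(X=6 | ·): I: 0.225586; II: 0.153266.
Posterior ∝ prior × likelihood. Numerator for I: 0.62·0.225586 = 0.139863.
Normalizing constant: 0.62·0.225586 + 0.38·0.153266 = 0.198104.
P(I | observation) = 0.139863 / 0.198104 = 0.706008.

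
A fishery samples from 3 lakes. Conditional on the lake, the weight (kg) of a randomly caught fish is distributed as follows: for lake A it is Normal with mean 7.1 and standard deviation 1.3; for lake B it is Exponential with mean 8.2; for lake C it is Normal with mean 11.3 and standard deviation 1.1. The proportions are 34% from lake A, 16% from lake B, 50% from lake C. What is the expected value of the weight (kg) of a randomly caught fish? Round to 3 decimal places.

Component means — A: 7.1; B: 8.2; C: 11.3.
E[X] = 0.34·7.1 + 0.16·8.2 + 0.5·11.3 = 9.376.

9.376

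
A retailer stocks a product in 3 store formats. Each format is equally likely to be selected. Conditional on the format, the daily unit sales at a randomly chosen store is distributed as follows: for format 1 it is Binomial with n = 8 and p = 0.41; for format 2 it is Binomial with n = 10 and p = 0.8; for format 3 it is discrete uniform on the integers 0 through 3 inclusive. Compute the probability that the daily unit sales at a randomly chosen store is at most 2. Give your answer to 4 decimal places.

Conditional on each format, P(X ≤ 2): 1: 0.294846; 2: 7.79264e-05; 3: 0.75.
By total probability, P(X ≤ 2) = 0.333333·0.294846 + 0.333333·7.79264e-05 + 0.333333·0.75 = 0.348308.

0.3483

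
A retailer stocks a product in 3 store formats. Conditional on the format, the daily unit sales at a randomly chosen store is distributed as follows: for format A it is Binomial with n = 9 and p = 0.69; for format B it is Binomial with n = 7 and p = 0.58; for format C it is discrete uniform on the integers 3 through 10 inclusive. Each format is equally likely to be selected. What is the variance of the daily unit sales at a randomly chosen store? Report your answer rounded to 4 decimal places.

Per component, A: μ=6.21, E[X²]=40.4892; B: μ=4.06, E[X²]=18.1888; C: μ=6.5, E[X²]=47.5.
E[X] = 0.333333·6.21 + 0.333333·4.06 + 0.333333·6.5 = 5.59.
E[X²] = 0.333333·40.4892 + 0.333333·18.1888 + 0.333333·47.5 = 35.3927.
Var(X) = E[X²] − (E[X])² = 35.3927 − 31.2481 = 4.14457.

4.1446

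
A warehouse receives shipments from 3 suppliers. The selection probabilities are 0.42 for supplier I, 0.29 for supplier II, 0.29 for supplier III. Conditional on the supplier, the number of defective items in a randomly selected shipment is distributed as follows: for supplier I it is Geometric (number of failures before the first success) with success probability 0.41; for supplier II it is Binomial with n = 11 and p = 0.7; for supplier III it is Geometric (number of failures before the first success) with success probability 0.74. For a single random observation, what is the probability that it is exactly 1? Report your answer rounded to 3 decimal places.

Conditional on each supplier, P(X = 1): I: 0.2419; II: 4.54677e-05; III: 0.1924.
By total probability, P(X = 1) = 0.42·0.2419 + 0.29·4.54677e-05 + 0.29·0.1924 = 0.157407.

0.157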